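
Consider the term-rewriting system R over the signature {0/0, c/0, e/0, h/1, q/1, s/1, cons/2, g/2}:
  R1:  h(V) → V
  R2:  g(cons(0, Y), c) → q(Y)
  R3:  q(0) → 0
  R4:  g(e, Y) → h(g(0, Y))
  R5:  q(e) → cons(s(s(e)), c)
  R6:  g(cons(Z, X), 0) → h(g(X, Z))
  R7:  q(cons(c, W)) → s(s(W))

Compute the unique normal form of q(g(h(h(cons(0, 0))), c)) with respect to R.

1. q(g(h(h(cons(0, 0))), c))  →  q(g(h(cons(0, 0)), c))   [R1 at 1.1]
2. q(g(h(cons(0, 0)), c))  →  q(g(cons(0, 0), c))   [R1 at 1.1]
3. q(g(cons(0, 0), c))  →  q(q(0))   [R2 at 1]
4. q(q(0))  →  q(0)   [R3 at 1]
5. q(0)  →  0   [R3 at ε]

0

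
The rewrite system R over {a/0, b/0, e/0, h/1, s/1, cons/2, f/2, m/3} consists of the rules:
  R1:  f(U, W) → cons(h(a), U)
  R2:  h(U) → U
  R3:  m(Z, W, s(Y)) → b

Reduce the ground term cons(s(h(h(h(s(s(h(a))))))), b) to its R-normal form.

cons(s(s(s(a))), b)

1. cons(s(h(h(h(s(s(h(a))))))), b)  →  cons(s(h(h(s(s(h(a)))))), b)   [R2 at 1.1]
2. cons(s(h(h(s(s(h(a)))))), b)  →  cons(s(h(s(s(h(a))))), b)   [R2 at 1.1]
3. cons(s(h(s(s(h(a))))), b)  →  cons(s(s(s(h(a)))), b)   [R2 at 1.1]
4. cons(s(s(s(h(a)))), b)  →  cons(s(s(s(a))), b)   [R2 at 1.1.1.1]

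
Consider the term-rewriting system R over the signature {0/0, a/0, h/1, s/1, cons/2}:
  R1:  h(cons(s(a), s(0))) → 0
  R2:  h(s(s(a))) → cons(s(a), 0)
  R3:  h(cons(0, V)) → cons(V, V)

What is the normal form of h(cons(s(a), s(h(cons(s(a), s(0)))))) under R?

0

1. h(cons(s(a), s(h(cons(s(a), s(0))))))  →  h(cons(s(a), s(0)))   [R1 at 1.2.1]
2. h(cons(s(a), s(0)))  →  0   [R1 at ε]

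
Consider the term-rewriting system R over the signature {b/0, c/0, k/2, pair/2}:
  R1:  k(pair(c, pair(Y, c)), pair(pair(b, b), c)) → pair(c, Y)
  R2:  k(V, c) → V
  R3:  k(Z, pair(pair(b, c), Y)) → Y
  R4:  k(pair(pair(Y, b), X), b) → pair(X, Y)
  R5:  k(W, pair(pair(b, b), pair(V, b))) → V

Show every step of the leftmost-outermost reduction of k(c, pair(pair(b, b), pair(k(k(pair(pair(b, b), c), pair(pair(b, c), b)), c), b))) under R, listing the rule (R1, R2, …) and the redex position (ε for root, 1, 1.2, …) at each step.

b

1. k(c, pair(pair(b, b), pair(k(k(pair(pair(b, b), c), pair(pair(b, c), b)), c), b)))  →  k(k(pair(pair(b, b), c), pair(pair(b, c), b)), c)   [R5 at ε]
2. k(k(pair(pair(b, b), c), pair(pair(b, c), b)), c)  →  k(pair(pair(b, b), c), pair(pair(b, c), b))   [R2 at ε]
3. k(pair(pair(b, b), c), pair(pair(b, c), b))  →  b   [R3 at ε]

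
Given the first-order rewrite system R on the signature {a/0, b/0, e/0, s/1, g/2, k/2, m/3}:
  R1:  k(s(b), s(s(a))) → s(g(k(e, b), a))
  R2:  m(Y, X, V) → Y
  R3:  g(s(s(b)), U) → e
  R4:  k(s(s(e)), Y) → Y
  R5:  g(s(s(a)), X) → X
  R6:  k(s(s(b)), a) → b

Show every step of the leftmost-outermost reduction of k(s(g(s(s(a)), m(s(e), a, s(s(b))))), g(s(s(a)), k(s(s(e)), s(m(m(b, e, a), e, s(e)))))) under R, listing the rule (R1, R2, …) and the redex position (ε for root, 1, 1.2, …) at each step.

s(b)

1. k(s(g(s(s(a)), m(s(e), a, s(s(b))))), g(s(s(a)), k(s(s(e)), s(m(m(b, e, a), e, s(e))))))  →  k(s(m(s(e), a, s(s(b)))), g(s(s(a)), k(s(s(e)), s(m(m(b, e, a), e, s(e))))))   [R5 at 1.1]
2. k(s(m(s(e), a, s(s(b)))), g(s(s(a)), k(s(s(e)), s(m(m(b, e, a), e, s(e))))))  →  k(s(s(e)), g(s(s(a)), k(s(s(e)), s(m(m(b, e, a), e, s(e))))))   [R2 at 1.1]
3. k(s(s(e)), g(s(s(a)), k(s(s(e)), s(m(m(b, e, a), e, s(e))))))  →  g(s(s(a)), k(s(s(e)), s(m(m(b, e, a), e, s(e)))))   [R4 at ε]
4. g(s(s(a)), k(s(s(e)), s(m(m(b, e, a), e, s(e)))))  →  k(s(s(e)), s(m(m(b, e, a), e, s(e))))   [R5 at ε]
5. k(s(s(e)), s(m(m(b, e, a), e, s(e))))  →  s(m(m(b, e, a), e, s(e)))   [R4 at ε]
6. s(m(m(b, e, a), e, s(e)))  →  s(m(b, e, a))   [R2 at 1]
7. s(m(b, e, a))  →  s(b)   [R2 at 1]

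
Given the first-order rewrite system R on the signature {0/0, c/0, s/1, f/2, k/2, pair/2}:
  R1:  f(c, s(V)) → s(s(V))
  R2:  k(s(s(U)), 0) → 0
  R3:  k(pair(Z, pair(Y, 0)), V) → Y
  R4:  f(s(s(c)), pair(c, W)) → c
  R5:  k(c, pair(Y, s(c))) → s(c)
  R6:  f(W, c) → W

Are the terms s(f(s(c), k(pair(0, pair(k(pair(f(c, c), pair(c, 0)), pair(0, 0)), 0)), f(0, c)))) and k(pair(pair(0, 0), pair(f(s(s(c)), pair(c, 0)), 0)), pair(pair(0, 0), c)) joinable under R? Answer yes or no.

Reduce t₁ = s(f(s(c), k(pair(0, pair(k(pair(f(c, c), pair(c, 0)), pair(0, 0)), 0)), f(0, c)))):
1. s(f(s(c), k(pair(0, pair(k(pair(f(c, c), pair(c, 0)), pair(0, 0)), 0)), f(0, c))))  →  s(f(s(c), k(pair(f(c, c), pair(c, 0)), pair(0, 0))))   [R3 at 1.2]
2. s(f(s(c), k(pair(f(c, c), pair(c, 0)), pair(0, 0))))  →  s(f(s(c), c))   [R3 at 1.2]
3. s(f(s(c), c))  →  s(s(c))   [R6 at 1]

Reduce t₂ = k(pair(pair(0, 0), pair(f(s(s(c)), pair(c, 0)), 0)), pair(pair(0, 0), c)):
1. k(pair(pair(0, 0), pair(f(s(s(c)), pair(c, 0)), 0)), pair(pair(0, 0), c))  →  f(s(s(c)), pair(c, 0))   [R3 at ε]
2. f(s(s(c)), pair(c, 0))  →  c   [R4 at ε]

no — NF(t₁) = s(s(c)), NF(t₂) = c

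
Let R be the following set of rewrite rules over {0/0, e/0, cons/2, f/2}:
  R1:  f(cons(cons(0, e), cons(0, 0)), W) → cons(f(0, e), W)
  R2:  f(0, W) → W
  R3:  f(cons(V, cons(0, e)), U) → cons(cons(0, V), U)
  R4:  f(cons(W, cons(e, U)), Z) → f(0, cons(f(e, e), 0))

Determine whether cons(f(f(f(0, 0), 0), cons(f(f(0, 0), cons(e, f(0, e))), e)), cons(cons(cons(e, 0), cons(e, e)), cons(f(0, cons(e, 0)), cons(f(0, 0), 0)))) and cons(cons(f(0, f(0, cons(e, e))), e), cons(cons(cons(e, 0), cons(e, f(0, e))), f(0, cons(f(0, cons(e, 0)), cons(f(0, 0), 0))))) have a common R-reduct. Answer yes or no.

yes — NF(t₁) = cons(cons(cons(e, e), e), cons(cons(cons(e, 0), cons(e, e)), cons(cons(e, 0), cons(0, 0)))), NF(t₂) = cons(cons(cons(e, e), e), cons(cons(cons(e, 0), cons(e, e)), cons(cons(e, 0), cons(0, 0))))

Reduce t₁ = cons(f(f(f(0, 0), 0), cons(f(f(0, 0), cons(e, f(0, e))), e)), cons(cons(cons(e, 0), cons(e, e)), cons(f(0, cons(e, 0)), cons(f(0, 0), 0)))):
1. cons(f(f(f(0, 0), 0), cons(f(f(0, 0), cons(e, f(0, e))), e)), cons(cons(cons(e, 0), cons(e, e)), cons(f(0, cons(e, 0)), cons(f(0, 0), 0))))  →  cons(f(f(0, 0), cons(f(f(0, 0), cons(e, f(0, e))), e)), cons(cons(cons(e, 0), cons(e, e)), cons(f(0, cons(e, 0)), cons(f(0, 0), 0))))   [R2 at 1.1.1]
2. cons(f(f(0, 0), cons(f(f(0, 0), cons(e, f(0, e))), e)), cons(cons(cons(e, 0), cons(e, e)), cons(f(0, cons(e, 0)), cons(f(0, 0), 0))))  →  cons(f(0, cons(f(f(0, 0), cons(e, f(0, e))), e)), cons(cons(cons(e, 0), cons(e, e)), cons(f(0, cons(e, 0)), cons(f(0, 0), 0))))   [R2 at 1.1]
3. cons(f(0, cons(f(f(0, 0), cons(e, f(0, e))), e)), cons(cons(cons(e, 0), cons(e, e)), cons(f(0, cons(e, 0)), cons(f(0, 0), 0))))  →  cons(cons(f(f(0, 0), cons(e, f(0, e))), e), cons(cons(cons(e, 0), cons(e, e)), cons(f(0, cons(e, 0)), cons(f(0, 0), 0))))   [R2 at 1]
4. cons(cons(f(f(0, 0), cons(e, f(0, e))), e), cons(cons(cons(e, 0), cons(e, e)), cons(f(0, cons(e, 0)), cons(f(0, 0), 0))))  →  cons(cons(f(0, cons(e, f(0, e))), e), cons(cons(cons(e, 0), cons(e, e)), cons(f(0, cons(e, 0)), cons(f(0, 0), 0))))   [R2 at 1.1.1]
5. cons(cons(f(0, cons(e, f(0, e))), e), cons(cons(cons(e, 0), cons(e, e)), cons(f(0, cons(e, 0)), cons(f(0, 0), 0))))  →  cons(cons(cons(e, f(0, e)), e), cons(cons(cons(e, 0), cons(e, e)), cons(f(0, cons(e, 0)), cons(f(0, 0), 0))))   [R2 at 1.1]
6. cons(cons(cons(e, f(0, e)), e), cons(cons(cons(e, 0), cons(e, e)), cons(f(0, cons(e, 0)), cons(f(0, 0), 0))))  →  cons(cons(cons(e, e), e), cons(cons(cons(e, 0), cons(e, e)), cons(f(0, cons(e, 0)), cons(f(0, 0), 0))))   [R2 at 1.1.2]
7. cons(cons(cons(e, e), e), cons(cons(cons(e, 0), cons(e, e)), cons(f(0, cons(e, 0)), cons(f(0, 0), 0))))  →  cons(cons(cons(e, e), e), cons(cons(cons(e, 0), cons(e, e)), cons(cons(e, 0), cons(f(0, 0), 0))))   [R2 at 2.2.1]
8. cons(cons(cons(e, e), e), cons(cons(cons(e, 0), cons(e, e)), cons(cons(e, 0), cons(f(0, 0), 0))))  →  cons(cons(cons(e, e), e), cons(cons(cons(e, 0), cons(e, e)), cons(cons(e, 0), cons(0, 0))))   [R2 at 2.2.2.1]

Reduce t₂ = cons(cons(f(0, f(0, cons(e, e))), e), cons(cons(cons(e, 0), cons(e, f(0, e))), f(0, cons(f(0, cons(e, 0)), cons(f(0, 0), 0))))):
1. cons(cons(f(0, f(0, cons(e, e))), e), cons(cons(cons(e, 0), cons(e, f(0, e))), f(0, cons(f(0, cons(e, 0)), cons(f(0, 0), 0)))))  →  cons(cons(f(0, cons(e, e)), e), cons(cons(cons(e, 0), cons(e, f(0, e))), f(0, cons(f(0, cons(e, 0)), cons(f(0, 0), 0)))))   [R2 at 1.1]
2. cons(cons(f(0, cons(e, e)), e), cons(cons(cons(e, 0), cons(e, f(0, e))), f(0, cons(f(0, cons(e, 0)), cons(f(0, 0), 0)))))  →  cons(cons(cons(e, e), e), cons(cons(cons(e, 0), cons(e, f(0, e))), f(0, cons(f(0, cons(e, 0)), cons(f(0, 0), 0)))))   [R2 at 1.1]
3. cons(cons(cons(e, e), e), cons(cons(cons(e, 0), cons(e, f(0, e))), f(0, cons(f(0, cons(e, 0)), cons(f(0, 0), 0)))))  →  cons(cons(cons(e, e), e), cons(cons(cons(e, 0), cons(e, e)), f(0, cons(f(0, cons(e, 0)), cons(f(0, 0), 0)))))   [R2 at 2.1.2.2]
4. cons(cons(cons(e, e), e), cons(cons(cons(e, 0), cons(e, e)), f(0, cons(f(0, cons(e, 0)), cons(f(0, 0), 0)))))  →  cons(cons(cons(e, e), e), cons(cons(cons(e, 0), cons(e, e)), cons(f(0, cons(e, 0)), cons(f(0, 0), 0))))   [R2 at 2.2]
5. cons(cons(cons(e, e), e), cons(cons(cons(e, 0), cons(e, e)), cons(f(0, cons(e, 0)), cons(f(0, 0), 0))))  →  cons(cons(cons(e, e), e), cons(cons(cons(e, 0), cons(e, e)), cons(cons(e, 0), cons(f(0, 0), 0))))   [R2 at 2.2.1]
6. cons(cons(cons(e, e), e), cons(cons(cons(e, 0), cons(e, e)), cons(cons(e, 0), cons(f(0, 0), 0))))  →  cons(cons(cons(e, e), e), cons(cons(cons(e, 0), cons(e, e)), cons(cons(e, 0), cons(0, 0))))   [R2 at 2.2.2.1]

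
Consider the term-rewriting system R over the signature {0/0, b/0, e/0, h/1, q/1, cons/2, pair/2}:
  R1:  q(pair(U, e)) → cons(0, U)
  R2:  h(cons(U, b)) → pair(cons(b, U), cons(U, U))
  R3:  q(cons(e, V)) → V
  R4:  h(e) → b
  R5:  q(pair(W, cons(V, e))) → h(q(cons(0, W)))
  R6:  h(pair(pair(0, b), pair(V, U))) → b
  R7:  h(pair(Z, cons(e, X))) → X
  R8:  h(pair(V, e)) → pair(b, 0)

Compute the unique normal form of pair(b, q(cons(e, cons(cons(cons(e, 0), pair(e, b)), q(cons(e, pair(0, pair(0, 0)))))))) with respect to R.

1. pair(b, q(cons(e, cons(cons(cons(e, 0), pair(e, b)), q(cons(e, pair(0, pair(0, 0))))))))  →  pair(b, cons(cons(cons(e, 0), pair(e, b)), q(cons(e, pair(0, pair(0, 0))))))   [R3 at 2]
2. pair(b, cons(cons(cons(e, 0), pair(e, b)), q(cons(e, pair(0, pair(0, 0))))))  →  pair(b, cons(cons(cons(e, 0), pair(e, b)), pair(0, pair(0, 0))))   [R3 at 2.2]

pair(b, cons(cons(cons(e, 0), pair(e, b)), pair(0, pair(0, 0))))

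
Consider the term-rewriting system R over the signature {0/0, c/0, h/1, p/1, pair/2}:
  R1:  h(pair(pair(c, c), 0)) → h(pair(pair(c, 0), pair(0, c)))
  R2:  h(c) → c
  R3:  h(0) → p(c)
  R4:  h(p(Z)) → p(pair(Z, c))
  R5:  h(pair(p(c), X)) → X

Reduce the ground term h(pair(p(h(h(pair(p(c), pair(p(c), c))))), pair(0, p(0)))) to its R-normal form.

pair(0, p(0))

1. h(pair(p(h(h(pair(p(c), pair(p(c), c))))), pair(0, p(0))))  →  h(pair(p(h(pair(p(c), c))), pair(0, p(0))))   [R5 at 1.1.1.1]
2. h(pair(p(h(pair(p(c), c))), pair(0, p(0))))  →  h(pair(p(c), pair(0, p(0))))   [R5 at 1.1.1]
3. h(pair(p(c), pair(0, p(0))))  →  pair(0, p(0))   [R5 at ε]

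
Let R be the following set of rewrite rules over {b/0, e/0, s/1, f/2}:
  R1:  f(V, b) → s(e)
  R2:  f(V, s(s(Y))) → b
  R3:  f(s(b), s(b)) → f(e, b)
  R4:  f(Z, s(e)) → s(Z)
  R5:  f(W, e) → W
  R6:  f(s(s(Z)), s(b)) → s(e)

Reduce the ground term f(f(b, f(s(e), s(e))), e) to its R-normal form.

1. f(f(b, f(s(e), s(e))), e)  →  f(b, f(s(e), s(e)))   [R5 at ε]
2. f(b, f(s(e), s(e)))  →  f(b, s(s(e)))   [R4 at 2]
3. f(b, s(s(e)))  →  b   [R2 at ε]

b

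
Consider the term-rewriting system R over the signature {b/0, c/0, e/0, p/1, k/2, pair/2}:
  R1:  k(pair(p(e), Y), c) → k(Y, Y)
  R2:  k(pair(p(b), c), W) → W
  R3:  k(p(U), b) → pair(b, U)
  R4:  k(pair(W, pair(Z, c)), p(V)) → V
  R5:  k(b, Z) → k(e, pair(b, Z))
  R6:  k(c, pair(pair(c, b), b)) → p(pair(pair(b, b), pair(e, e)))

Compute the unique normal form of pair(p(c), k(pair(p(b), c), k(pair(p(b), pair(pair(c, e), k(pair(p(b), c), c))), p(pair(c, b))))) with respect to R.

1. pair(p(c), k(pair(p(b), c), k(pair(p(b), pair(pair(c, e), k(pair(p(b), c), c))), p(pair(c, b)))))  →  pair(p(c), k(pair(p(b), pair(pair(c, e), k(pair(p(b), c), c))), p(pair(c, b))))   [R2 at 2]
2. pair(p(c), k(pair(p(b), pair(pair(c, e), k(pair(p(b), c), c))), p(pair(c, b))))  →  pair(p(c), k(pair(p(b), pair(pair(c, e), c)), p(pair(c, b))))   [R2 at 2.1.2.2]
3. pair(p(c), k(pair(p(b), pair(pair(c, e), c)), p(pair(c, b))))  →  pair(p(c), pair(c, b))   [R4 at 2]

pair(p(c), pair(c, b))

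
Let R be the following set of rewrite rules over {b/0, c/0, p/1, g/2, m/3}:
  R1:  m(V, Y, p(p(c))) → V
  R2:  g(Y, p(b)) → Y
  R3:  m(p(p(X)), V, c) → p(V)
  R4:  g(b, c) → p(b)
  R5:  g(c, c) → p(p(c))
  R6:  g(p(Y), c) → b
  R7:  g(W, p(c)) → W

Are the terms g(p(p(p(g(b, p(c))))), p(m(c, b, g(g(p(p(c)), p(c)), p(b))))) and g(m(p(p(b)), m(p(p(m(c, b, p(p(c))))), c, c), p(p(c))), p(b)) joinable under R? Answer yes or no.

no — NF(t₁) = p(p(p(b))), NF(t₂) = p(p(b))

Reduce t₁ = g(p(p(p(g(b, p(c))))), p(m(c, b, g(g(p(p(c)), p(c)), p(b))))):
1. g(p(p(p(g(b, p(c))))), p(m(c, b, g(g(p(p(c)), p(c)), p(b)))))  →  g(p(p(p(b))), p(m(c, b, g(g(p(p(c)), p(c)), p(b)))))   [R7 at 1.1.1.1]
2. g(p(p(p(b))), p(m(c, b, g(g(p(p(c)), p(c)), p(b)))))  →  g(p(p(p(b))), p(m(c, b, g(p(p(c)), p(c)))))   [R2 at 2.1.3]
3. g(p(p(p(b))), p(m(c, b, g(p(p(c)), p(c)))))  →  g(p(p(p(b))), p(m(c, b, p(p(c)))))   [R7 at 2.1.3]
4. g(p(p(p(b))), p(m(c, b, p(p(c)))))  →  g(p(p(p(b))), p(c))   [R1 at 2.1]
5. g(p(p(p(b))), p(c))  →  p(p(p(b)))   [R7 at ε]

Reduce t₂ = g(m(p(p(b)), m(p(p(m(c, b, p(p(c))))), c, c), p(p(c))), p(b)):
1. g(m(p(p(b)), m(p(p(m(c, b, p(p(c))))), c, c), p(p(c))), p(b))  →  m(p(p(b)), m(p(p(m(c, b, p(p(c))))), c, c), p(p(c)))   [R2 at ε]
2. m(p(p(b)), m(p(p(m(c, b, p(p(c))))), c, c), p(p(c)))  →  p(p(b))   [R1 at ε]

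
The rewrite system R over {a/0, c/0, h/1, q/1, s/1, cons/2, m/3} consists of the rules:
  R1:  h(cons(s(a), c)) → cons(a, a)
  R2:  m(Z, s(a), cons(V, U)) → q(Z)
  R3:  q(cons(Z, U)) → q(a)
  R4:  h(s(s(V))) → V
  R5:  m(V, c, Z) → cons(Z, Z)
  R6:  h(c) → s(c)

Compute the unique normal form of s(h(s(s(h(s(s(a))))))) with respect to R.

1. s(h(s(s(h(s(s(a)))))))  →  s(h(s(s(a))))   [R4 at 1]
2. s(h(s(s(a))))  →  s(a)   [R4 at 1]

s(a)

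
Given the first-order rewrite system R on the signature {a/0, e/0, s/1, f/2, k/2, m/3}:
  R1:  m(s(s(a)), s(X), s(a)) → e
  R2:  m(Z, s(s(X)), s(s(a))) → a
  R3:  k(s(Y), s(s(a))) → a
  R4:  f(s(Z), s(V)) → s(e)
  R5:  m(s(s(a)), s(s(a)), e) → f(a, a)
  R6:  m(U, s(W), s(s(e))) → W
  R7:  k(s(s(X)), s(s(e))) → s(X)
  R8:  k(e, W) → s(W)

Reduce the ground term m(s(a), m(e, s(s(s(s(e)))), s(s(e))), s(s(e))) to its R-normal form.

s(s(e))

1. m(s(a), m(e, s(s(s(s(e)))), s(s(e))), s(s(e)))  →  m(s(a), s(s(s(e))), s(s(e)))   [R6 at 2]
2. m(s(a), s(s(s(e))), s(s(e)))  →  s(s(e))   [R6 at ε]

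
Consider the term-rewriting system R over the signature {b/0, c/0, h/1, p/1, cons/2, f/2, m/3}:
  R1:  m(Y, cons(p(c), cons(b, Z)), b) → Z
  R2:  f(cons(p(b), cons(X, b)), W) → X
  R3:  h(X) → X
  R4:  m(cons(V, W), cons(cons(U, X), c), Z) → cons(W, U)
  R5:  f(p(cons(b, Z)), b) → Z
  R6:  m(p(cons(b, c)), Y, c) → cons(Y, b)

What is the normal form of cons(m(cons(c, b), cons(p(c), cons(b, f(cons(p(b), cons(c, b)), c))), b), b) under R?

cons(c, b)

1. cons(m(cons(c, b), cons(p(c), cons(b, f(cons(p(b), cons(c, b)), c))), b), b)  →  cons(f(cons(p(b), cons(c, b)), c), b)   [R1 at 1]
2. cons(f(cons(p(b), cons(c, b)), c), b)  →  cons(c, b)   [R2 at 1]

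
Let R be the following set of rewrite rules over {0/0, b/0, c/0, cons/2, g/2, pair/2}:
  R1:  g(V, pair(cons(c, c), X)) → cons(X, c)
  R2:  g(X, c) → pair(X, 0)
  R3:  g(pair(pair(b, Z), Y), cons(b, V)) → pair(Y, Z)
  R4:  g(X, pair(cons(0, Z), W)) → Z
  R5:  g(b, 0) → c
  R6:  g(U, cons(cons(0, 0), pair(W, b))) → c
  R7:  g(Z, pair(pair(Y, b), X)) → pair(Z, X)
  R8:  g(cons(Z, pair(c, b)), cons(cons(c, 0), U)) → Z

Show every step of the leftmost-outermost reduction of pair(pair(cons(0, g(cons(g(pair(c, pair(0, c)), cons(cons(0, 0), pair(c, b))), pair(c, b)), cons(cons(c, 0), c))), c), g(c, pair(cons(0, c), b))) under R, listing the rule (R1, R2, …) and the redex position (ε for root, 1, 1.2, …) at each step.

pair(pair(cons(0, c), c), c)

1. pair(pair(cons(0, g(cons(g(pair(c, pair(0, c)), cons(cons(0, 0), pair(c, b))), pair(c, b)), cons(cons(c, 0), c))), c), g(c, pair(cons(0, c), b)))  →  pair(pair(cons(0, g(pair(c, pair(0, c)), cons(cons(0, 0), pair(c, b)))), c), g(c, pair(cons(0, c), b)))   [R8 at 1.1.2]
2. pair(pair(cons(0, g(pair(c, pair(0, c)), cons(cons(0, 0), pair(c, b)))), c), g(c, pair(cons(0, c), b)))  →  pair(pair(cons(0, c), c), g(c, pair(cons(0, c), b)))   [R6 at 1.1.2]
3. pair(pair(cons(0, c), c), g(c, pair(cons(0, c), b)))  →  pair(pair(cons(0, c), c), c)   [R4 at 2]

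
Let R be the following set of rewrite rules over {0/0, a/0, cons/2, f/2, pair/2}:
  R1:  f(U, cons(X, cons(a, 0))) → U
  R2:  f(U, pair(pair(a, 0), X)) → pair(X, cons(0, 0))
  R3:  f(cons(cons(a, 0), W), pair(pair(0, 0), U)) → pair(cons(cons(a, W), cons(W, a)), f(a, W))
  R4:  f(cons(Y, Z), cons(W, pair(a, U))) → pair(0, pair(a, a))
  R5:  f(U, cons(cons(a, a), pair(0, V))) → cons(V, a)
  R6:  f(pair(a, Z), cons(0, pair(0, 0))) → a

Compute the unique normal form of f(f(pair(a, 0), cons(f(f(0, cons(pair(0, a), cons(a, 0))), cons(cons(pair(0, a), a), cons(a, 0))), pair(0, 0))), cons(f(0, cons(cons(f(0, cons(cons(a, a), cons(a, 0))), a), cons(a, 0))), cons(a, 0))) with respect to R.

1. f(f(pair(a, 0), cons(f(f(0, cons(pair(0, a), cons(a, 0))), cons(cons(pair(0, a), a), cons(a, 0))), pair(0, 0))), cons(f(0, cons(cons(f(0, cons(cons(a, a), cons(a, 0))), a), cons(a, 0))), cons(a, 0)))  →  f(pair(a, 0), cons(f(f(0, cons(pair(0, a), cons(a, 0))), cons(cons(pair(0, a), a), cons(a, 0))), pair(0, 0)))   [R1 at ε]
2. f(pair(a, 0), cons(f(f(0, cons(pair(0, a), cons(a, 0))), cons(cons(pair(0, a), a), cons(a, 0))), pair(0, 0)))  →  f(pair(a, 0), cons(f(0, cons(pair(0, a), cons(a, 0))), pair(0, 0)))   [R1 at 2.1]
3. f(pair(a, 0), cons(f(0, cons(pair(0, a), cons(a, 0))), pair(0, 0)))  →  f(pair(a, 0), cons(0, pair(0, 0)))   [R1 at 2.1]
4. f(pair(a, 0), cons(0, pair(0, 0)))  →  a   [R6 at ε]

a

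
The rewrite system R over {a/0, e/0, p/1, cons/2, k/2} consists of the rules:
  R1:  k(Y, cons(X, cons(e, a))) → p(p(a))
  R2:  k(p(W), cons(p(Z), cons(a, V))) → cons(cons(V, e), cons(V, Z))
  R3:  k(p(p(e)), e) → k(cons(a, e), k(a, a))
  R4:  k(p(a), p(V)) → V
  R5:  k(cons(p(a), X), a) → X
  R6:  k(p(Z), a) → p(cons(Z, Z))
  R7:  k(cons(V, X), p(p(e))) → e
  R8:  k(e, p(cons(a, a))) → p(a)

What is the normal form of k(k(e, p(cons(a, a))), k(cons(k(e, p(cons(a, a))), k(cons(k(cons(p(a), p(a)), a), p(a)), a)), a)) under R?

a

1. k(k(e, p(cons(a, a))), k(cons(k(e, p(cons(a, a))), k(cons(k(cons(p(a), p(a)), a), p(a)), a)), a))  →  k(p(a), k(cons(k(e, p(cons(a, a))), k(cons(k(cons(p(a), p(a)), a), p(a)), a)), a))   [R8 at 1]
2. k(p(a), k(cons(k(e, p(cons(a, a))), k(cons(k(cons(p(a), p(a)), a), p(a)), a)), a))  →  k(p(a), k(cons(p(a), k(cons(k(cons(p(a), p(a)), a), p(a)), a)), a))   [R8 at 2.1.1]
3. k(p(a), k(cons(p(a), k(cons(k(cons(p(a), p(a)), a), p(a)), a)), a))  →  k(p(a), k(cons(k(cons(p(a), p(a)), a), p(a)), a))   [R5 at 2]
4. k(p(a), k(cons(k(cons(p(a), p(a)), a), p(a)), a))  →  k(p(a), k(cons(p(a), p(a)), a))   [R5 at 2.1.1]
5. k(p(a), k(cons(p(a), p(a)), a))  →  k(p(a), p(a))   [R5 at 2]
6. k(p(a), p(a))  →  a   [R4 at ε]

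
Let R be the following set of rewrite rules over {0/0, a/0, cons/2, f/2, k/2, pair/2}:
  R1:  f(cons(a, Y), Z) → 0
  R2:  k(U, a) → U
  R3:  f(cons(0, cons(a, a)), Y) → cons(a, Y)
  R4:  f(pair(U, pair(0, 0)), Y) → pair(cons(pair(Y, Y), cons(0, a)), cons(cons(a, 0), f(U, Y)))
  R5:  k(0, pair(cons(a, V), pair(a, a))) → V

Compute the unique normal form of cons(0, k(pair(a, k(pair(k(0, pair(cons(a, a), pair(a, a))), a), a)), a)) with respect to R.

cons(0, pair(a, pair(a, a)))

1. cons(0, k(pair(a, k(pair(k(0, pair(cons(a, a), pair(a, a))), a), a)), a))  →  cons(0, pair(a, k(pair(k(0, pair(cons(a, a), pair(a, a))), a), a)))   [R2 at 2]
2. cons(0, pair(a, k(pair(k(0, pair(cons(a, a), pair(a, a))), a), a)))  →  cons(0, pair(a, pair(k(0, pair(cons(a, a), pair(a, a))), a)))   [R2 at 2.2]
3. cons(0, pair(a, pair(k(0, pair(cons(a, a), pair(a, a))), a)))  →  cons(0, pair(a, pair(a, a)))   [R5 at 2.2.1]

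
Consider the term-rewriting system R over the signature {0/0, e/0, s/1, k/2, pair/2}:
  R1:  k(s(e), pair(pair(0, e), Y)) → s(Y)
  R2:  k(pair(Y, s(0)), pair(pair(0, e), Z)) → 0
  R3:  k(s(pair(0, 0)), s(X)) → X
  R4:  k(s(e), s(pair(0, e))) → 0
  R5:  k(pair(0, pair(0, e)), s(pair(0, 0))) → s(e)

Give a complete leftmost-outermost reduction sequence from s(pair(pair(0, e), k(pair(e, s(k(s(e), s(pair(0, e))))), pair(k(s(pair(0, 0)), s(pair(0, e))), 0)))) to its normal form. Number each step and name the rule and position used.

s(pair(pair(0, e), 0))

1. s(pair(pair(0, e), k(pair(e, s(k(s(e), s(pair(0, e))))), pair(k(s(pair(0, 0)), s(pair(0, e))), 0))))  →  s(pair(pair(0, e), k(pair(e, s(0)), pair(k(s(pair(0, 0)), s(pair(0, e))), 0))))   [R4 at 1.2.1.2.1]
2. s(pair(pair(0, e), k(pair(e, s(0)), pair(k(s(pair(0, 0)), s(pair(0, e))), 0))))  →  s(pair(pair(0, e), k(pair(e, s(0)), pair(pair(0, e), 0))))   [R3 at 1.2.2.1]
3. s(pair(pair(0, e), k(pair(e, s(0)), pair(pair(0, e), 0))))  →  s(pair(pair(0, e), 0))   [R2 at 1.2]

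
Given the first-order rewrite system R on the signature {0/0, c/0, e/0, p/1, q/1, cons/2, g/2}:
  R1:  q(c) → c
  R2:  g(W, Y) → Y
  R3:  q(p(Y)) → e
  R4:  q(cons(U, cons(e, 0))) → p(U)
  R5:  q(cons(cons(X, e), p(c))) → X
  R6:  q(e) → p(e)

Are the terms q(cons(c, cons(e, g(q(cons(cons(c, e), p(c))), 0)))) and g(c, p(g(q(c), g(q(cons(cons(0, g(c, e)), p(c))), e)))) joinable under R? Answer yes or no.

no — NF(t₁) = p(c), NF(t₂) = p(e)

Reduce t₁ = q(cons(c, cons(e, g(q(cons(cons(c, e), p(c))), 0)))):
1. q(cons(c, cons(e, g(q(cons(cons(c, e), p(c))), 0))))  →  q(cons(c, cons(e, 0)))   [R2 at 1.2.2]
2. q(cons(c, cons(e, 0)))  →  p(c)   [R4 at ε]

Reduce t₂ = g(c, p(g(q(c), g(q(cons(cons(0, g(c, e)), p(c))), e)))):
1. g(c, p(g(q(c), g(q(cons(cons(0, g(c, e)), p(c))), e))))  →  p(g(q(c), g(q(cons(cons(0, g(c, e)), p(c))), e)))   [R2 at ε]
2. p(g(q(c), g(q(cons(cons(0, g(c, e)), p(c))), e)))  →  p(g(q(cons(cons(0, g(c, e)), p(c))), e))   [R2 at 1]
3. p(g(q(cons(cons(0, g(c, e)), p(c))), e))  →  p(e)   [R2 at 1]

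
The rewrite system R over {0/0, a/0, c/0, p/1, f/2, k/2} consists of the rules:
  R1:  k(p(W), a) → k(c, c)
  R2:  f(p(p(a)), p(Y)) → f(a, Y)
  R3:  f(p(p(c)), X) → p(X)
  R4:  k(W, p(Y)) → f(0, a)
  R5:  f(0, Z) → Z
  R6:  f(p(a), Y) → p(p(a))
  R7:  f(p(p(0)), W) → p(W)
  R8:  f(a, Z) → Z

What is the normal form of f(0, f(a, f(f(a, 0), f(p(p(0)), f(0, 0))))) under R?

p(0)

1. f(0, f(a, f(f(a, 0), f(p(p(0)), f(0, 0)))))  →  f(a, f(f(a, 0), f(p(p(0)), f(0, 0))))   [R5 at ε]
2. f(a, f(f(a, 0), f(p(p(0)), f(0, 0))))  →  f(f(a, 0), f(p(p(0)), f(0, 0)))   [R8 at ε]
3. f(f(a, 0), f(p(p(0)), f(0, 0)))  →  f(0, f(p(p(0)), f(0, 0)))   [R8 at 1]
4. f(0, f(p(p(0)), f(0, 0)))  →  f(p(p(0)), f(0, 0))   [R5 at ε]
5. f(p(p(0)), f(0, 0))  →  p(f(0, 0))   [R7 at ε]
6. p(f(0, 0))  →  p(0)   [R5 at 1]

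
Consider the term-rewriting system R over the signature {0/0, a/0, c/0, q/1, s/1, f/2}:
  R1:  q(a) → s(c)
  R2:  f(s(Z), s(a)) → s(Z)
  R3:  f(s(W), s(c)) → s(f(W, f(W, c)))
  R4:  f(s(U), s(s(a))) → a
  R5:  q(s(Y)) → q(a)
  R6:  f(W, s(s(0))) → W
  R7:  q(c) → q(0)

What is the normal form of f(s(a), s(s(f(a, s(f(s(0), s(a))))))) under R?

a

1. f(s(a), s(s(f(a, s(f(s(0), s(a)))))))  →  f(s(a), s(s(f(a, s(s(0))))))   [R2 at 2.1.1.2.1]
2. f(s(a), s(s(f(a, s(s(0))))))  →  f(s(a), s(s(a)))   [R6 at 2.1.1]
3. f(s(a), s(s(a)))  →  a   [R4 at ε]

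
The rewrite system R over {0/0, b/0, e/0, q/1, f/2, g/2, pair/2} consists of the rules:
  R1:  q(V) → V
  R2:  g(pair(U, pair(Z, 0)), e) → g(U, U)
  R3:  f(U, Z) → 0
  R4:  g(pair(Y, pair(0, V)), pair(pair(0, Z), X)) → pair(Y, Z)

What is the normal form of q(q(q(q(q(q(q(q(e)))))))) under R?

e

1. q(q(q(q(q(q(q(q(e))))))))  →  q(q(q(q(q(q(q(e)))))))   [R1 at ε]
2. q(q(q(q(q(q(q(e)))))))  →  q(q(q(q(q(q(e))))))   [R1 at ε]
3. q(q(q(q(q(q(e))))))  →  q(q(q(q(q(e)))))   [R1 at ε]
4. q(q(q(q(q(e)))))  →  q(q(q(q(e))))   [R1 at ε]
5. q(q(q(q(e))))  →  q(q(q(e)))   [R1 at ε]
6. q(q(q(e)))  →  q(q(e))   [R1 at ε]
7. q(q(e))  →  q(e)   [R1 at ε]
8. q(e)  →  e   [R1 at ε]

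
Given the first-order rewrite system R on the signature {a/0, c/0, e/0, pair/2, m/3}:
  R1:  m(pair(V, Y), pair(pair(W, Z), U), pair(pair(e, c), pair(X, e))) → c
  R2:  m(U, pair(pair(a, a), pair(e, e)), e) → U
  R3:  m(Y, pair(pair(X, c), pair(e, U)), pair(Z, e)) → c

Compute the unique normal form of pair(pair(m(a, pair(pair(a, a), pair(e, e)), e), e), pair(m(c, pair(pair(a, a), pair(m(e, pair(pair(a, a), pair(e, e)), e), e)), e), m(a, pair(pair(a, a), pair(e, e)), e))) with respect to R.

1. pair(pair(m(a, pair(pair(a, a), pair(e, e)), e), e), pair(m(c, pair(pair(a, a), pair(m(e, pair(pair(a, a), pair(e, e)), e), e)), e), m(a, pair(pair(a, a), pair(e, e)), e)))  →  pair(pair(a, e), pair(m(c, pair(pair(a, a), pair(m(e, pair(pair(a, a), pair(e, e)), e), e)), e), m(a, pair(pair(a, a), pair(e, e)), e)))   [R2 at 1.1]
2. pair(pair(a, e), pair(m(c, pair(pair(a, a), pair(m(e, pair(pair(a, a), pair(e, e)), e), e)), e), m(a, pair(pair(a, a), pair(e, e)), e)))  →  pair(pair(a, e), pair(m(c, pair(pair(a, a), pair(e, e)), e), m(a, pair(pair(a, a), pair(e, e)), e)))   [R2 at 2.1.2.2.1]
3. pair(pair(a, e), pair(m(c, pair(pair(a, a), pair(e, e)), e), m(a, pair(pair(a, a), pair(e, e)), e)))  →  pair(pair(a, e), pair(c, m(a, pair(pair(a, a), pair(e, e)), e)))   [R2 at 2.1]
4. pair(pair(a, e), pair(c, m(a, pair(pair(a, a), pair(e, e)), e)))  →  pair(pair(a, e), pair(c, a))   [R2 at 2.2]

pair(pair(a, e), pair(c, a))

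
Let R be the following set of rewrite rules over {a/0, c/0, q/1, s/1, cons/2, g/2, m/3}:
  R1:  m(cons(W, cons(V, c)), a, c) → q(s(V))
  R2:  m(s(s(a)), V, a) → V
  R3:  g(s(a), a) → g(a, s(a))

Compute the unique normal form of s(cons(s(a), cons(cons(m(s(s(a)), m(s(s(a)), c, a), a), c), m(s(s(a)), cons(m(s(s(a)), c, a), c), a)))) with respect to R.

s(cons(s(a), cons(cons(c, c), cons(c, c))))

1. s(cons(s(a), cons(cons(m(s(s(a)), m(s(s(a)), c, a), a), c), m(s(s(a)), cons(m(s(s(a)), c, a), c), a))))  →  s(cons(s(a), cons(cons(m(s(s(a)), c, a), c), m(s(s(a)), cons(m(s(s(a)), c, a), c), a))))   [R2 at 1.2.1.1]
2. s(cons(s(a), cons(cons(m(s(s(a)), c, a), c), m(s(s(a)), cons(m(s(s(a)), c, a), c), a))))  →  s(cons(s(a), cons(cons(c, c), m(s(s(a)), cons(m(s(s(a)), c, a), c), a))))   [R2 at 1.2.1.1]
3. s(cons(s(a), cons(cons(c, c), m(s(s(a)), cons(m(s(s(a)), c, a), c), a))))  →  s(cons(s(a), cons(cons(c, c), cons(m(s(s(a)), c, a), c))))   [R2 at 1.2.2]
4. s(cons(s(a), cons(cons(c, c), cons(m(s(s(a)), c, a), c))))  →  s(cons(s(a), cons(cons(c, c), cons(c, c))))   [R2 at 1.2.2.1]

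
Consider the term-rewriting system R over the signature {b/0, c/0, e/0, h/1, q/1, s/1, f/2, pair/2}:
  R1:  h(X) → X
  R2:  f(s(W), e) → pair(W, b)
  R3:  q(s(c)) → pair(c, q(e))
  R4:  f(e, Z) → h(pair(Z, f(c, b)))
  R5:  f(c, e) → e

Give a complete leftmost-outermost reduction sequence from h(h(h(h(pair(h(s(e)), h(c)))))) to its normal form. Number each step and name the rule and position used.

pair(s(e), c)

1. h(h(h(h(pair(h(s(e)), h(c))))))  →  h(h(h(pair(h(s(e)), h(c)))))   [R1 at ε]
2. h(h(h(pair(h(s(e)), h(c)))))  →  h(h(pair(h(s(e)), h(c))))   [R1 at ε]
3. h(h(pair(h(s(e)), h(c))))  →  h(pair(h(s(e)), h(c)))   [R1 at ε]
4. h(pair(h(s(e)), h(c)))  →  pair(h(s(e)), h(c))   [R1 at ε]
5. pair(h(s(e)), h(c))  →  pair(s(e), h(c))   [R1 at 1]
6. pair(s(e), h(c))  →  pair(s(e), c)   [R1 at 2]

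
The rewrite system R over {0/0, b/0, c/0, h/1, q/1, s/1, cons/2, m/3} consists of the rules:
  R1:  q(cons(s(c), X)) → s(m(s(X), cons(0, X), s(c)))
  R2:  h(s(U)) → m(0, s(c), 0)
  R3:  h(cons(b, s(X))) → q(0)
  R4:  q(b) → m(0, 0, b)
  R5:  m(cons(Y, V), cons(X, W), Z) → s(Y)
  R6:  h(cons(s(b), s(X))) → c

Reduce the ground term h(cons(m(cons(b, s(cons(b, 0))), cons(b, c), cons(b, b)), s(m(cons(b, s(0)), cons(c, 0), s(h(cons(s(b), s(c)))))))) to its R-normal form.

1. h(cons(m(cons(b, s(cons(b, 0))), cons(b, c), cons(b, b)), s(m(cons(b, s(0)), cons(c, 0), s(h(cons(s(b), s(c))))))))  →  h(cons(s(b), s(m(cons(b, s(0)), cons(c, 0), s(h(cons(s(b), s(c))))))))   [R5 at 1.1]
2. h(cons(s(b), s(m(cons(b, s(0)), cons(c, 0), s(h(cons(s(b), s(c))))))))  →  c   [R6 at ε]

c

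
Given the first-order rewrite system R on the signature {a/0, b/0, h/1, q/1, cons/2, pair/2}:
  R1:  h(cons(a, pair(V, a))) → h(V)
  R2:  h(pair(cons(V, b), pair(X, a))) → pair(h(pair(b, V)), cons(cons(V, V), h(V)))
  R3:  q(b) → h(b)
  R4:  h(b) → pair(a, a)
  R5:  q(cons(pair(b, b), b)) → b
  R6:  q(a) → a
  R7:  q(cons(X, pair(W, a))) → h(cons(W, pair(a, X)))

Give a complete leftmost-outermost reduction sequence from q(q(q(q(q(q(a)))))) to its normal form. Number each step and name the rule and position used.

a

1. q(q(q(q(q(q(a))))))  →  q(q(q(q(q(a)))))   [R6 at 1.1.1.1.1]
2. q(q(q(q(q(a)))))  →  q(q(q(q(a))))   [R6 at 1.1.1.1]
3. q(q(q(q(a))))  →  q(q(q(a)))   [R6 at 1.1.1]
4. q(q(q(a)))  →  q(q(a))   [R6 at 1.1]
5. q(q(a))  →  q(a)   [R6 at 1]
6. q(a)  →  a   [R6 at ε]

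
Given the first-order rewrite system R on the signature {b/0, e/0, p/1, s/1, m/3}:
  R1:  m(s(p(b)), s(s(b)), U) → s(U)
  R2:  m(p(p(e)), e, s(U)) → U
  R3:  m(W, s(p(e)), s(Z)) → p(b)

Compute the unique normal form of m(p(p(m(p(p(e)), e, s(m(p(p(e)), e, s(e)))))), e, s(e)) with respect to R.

1. m(p(p(m(p(p(e)), e, s(m(p(p(e)), e, s(e)))))), e, s(e))  →  m(p(p(m(p(p(e)), e, s(e)))), e, s(e))   [R2 at 1.1.1]
2. m(p(p(m(p(p(e)), e, s(e)))), e, s(e))  →  m(p(p(e)), e, s(e))   [R2 at 1.1.1]
3. m(p(p(e)), e, s(e))  →  e   [R2 at ε]

e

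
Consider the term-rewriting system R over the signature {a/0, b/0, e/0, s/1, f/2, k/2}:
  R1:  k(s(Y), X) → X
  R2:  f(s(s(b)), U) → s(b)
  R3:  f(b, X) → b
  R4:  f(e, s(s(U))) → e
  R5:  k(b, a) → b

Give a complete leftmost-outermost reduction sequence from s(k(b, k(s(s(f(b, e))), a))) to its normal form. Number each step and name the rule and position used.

s(b)

1. s(k(b, k(s(s(f(b, e))), a)))  →  s(k(b, a))   [R1 at 1.2]
2. s(k(b, a))  →  s(b)   [R5 at 1]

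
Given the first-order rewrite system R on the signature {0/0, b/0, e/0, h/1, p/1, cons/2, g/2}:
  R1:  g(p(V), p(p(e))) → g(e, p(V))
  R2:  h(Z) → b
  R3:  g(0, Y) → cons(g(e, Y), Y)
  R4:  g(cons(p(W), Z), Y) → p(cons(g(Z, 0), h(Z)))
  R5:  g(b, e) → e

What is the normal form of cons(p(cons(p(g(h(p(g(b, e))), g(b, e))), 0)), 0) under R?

1. cons(p(cons(p(g(h(p(g(b, e))), g(b, e))), 0)), 0)  →  cons(p(cons(p(g(b, g(b, e))), 0)), 0)   [R2 at 1.1.1.1.1]
2. cons(p(cons(p(g(b, g(b, e))), 0)), 0)  →  cons(p(cons(p(g(b, e)), 0)), 0)   [R5 at 1.1.1.1.2]
3. cons(p(cons(p(g(b, e)), 0)), 0)  →  cons(p(cons(p(e), 0)), 0)   [R5 at 1.1.1.1]

cons(p(cons(p(e), 0)), 0)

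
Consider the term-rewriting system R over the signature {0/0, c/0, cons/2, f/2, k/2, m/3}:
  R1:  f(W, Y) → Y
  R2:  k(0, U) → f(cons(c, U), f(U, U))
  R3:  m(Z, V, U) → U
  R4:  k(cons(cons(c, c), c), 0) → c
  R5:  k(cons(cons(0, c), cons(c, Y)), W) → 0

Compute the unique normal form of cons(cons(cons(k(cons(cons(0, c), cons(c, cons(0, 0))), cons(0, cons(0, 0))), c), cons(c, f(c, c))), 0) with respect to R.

1. cons(cons(cons(k(cons(cons(0, c), cons(c, cons(0, 0))), cons(0, cons(0, 0))), c), cons(c, f(c, c))), 0)  →  cons(cons(cons(0, c), cons(c, f(c, c))), 0)   [R5 at 1.1.1]
2. cons(cons(cons(0, c), cons(c, f(c, c))), 0)  →  cons(cons(cons(0, c), cons(c, c)), 0)   [R1 at 1.2.2]

cons(cons(cons(0, c), cons(c, c)), 0)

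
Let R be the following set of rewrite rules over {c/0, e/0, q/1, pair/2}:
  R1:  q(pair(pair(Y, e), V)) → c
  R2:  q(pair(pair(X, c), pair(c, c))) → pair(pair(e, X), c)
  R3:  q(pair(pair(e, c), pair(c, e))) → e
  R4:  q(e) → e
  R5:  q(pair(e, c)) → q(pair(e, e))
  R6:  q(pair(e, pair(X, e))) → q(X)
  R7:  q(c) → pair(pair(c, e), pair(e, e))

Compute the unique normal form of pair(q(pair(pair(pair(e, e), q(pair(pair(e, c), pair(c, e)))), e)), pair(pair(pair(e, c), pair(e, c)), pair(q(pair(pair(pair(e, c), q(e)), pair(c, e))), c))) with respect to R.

pair(c, pair(pair(pair(e, c), pair(e, c)), pair(c, c)))

1. pair(q(pair(pair(pair(e, e), q(pair(pair(e, c), pair(c, e)))), e)), pair(pair(pair(e, c), pair(e, c)), pair(q(pair(pair(pair(e, c), q(e)), pair(c, e))), c)))  →  pair(q(pair(pair(pair(e, e), e), e)), pair(pair(pair(e, c), pair(e, c)), pair(q(pair(pair(pair(e, c), q(e)), pair(c, e))), c)))   [R3 at 1.1.1.2]
2. pair(q(pair(pair(pair(e, e), e), e)), pair(pair(pair(e, c), pair(e, c)), pair(q(pair(pair(pair(e, c), q(e)), pair(c, e))), c)))  →  pair(c, pair(pair(pair(e, c), pair(e, c)), pair(q(pair(pair(pair(e, c), q(e)), pair(c, e))), c)))   [R1 at 1]
3. pair(c, pair(pair(pair(e, c), pair(e, c)), pair(q(pair(pair(pair(e, c), q(e)), pair(c, e))), c)))  →  pair(c, pair(pair(pair(e, c), pair(e, c)), pair(q(pair(pair(pair(e, c), e), pair(c, e))), c)))   [R4 at 2.2.1.1.1.2]
4. pair(c, pair(pair(pair(e, c), pair(e, c)), pair(q(pair(pair(pair(e, c), e), pair(c, e))), c)))  →  pair(c, pair(pair(pair(e, c), pair(e, c)), pair(c, c)))   [R1 at 2.2.1]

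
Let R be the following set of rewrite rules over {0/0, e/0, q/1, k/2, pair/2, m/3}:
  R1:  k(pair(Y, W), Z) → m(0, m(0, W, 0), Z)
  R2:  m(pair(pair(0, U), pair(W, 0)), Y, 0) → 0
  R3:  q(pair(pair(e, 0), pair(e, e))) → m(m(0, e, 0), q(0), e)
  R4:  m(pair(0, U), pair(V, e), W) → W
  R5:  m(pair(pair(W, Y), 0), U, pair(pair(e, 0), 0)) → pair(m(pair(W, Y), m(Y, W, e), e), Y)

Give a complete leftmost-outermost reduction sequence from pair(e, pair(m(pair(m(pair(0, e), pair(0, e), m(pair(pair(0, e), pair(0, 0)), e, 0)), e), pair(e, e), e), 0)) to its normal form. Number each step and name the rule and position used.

1. pair(e, pair(m(pair(m(pair(0, e), pair(0, e), m(pair(pair(0, e), pair(0, 0)), e, 0)), e), pair(e, e), e), 0))  →  pair(e, pair(m(pair(m(pair(pair(0, e), pair(0, 0)), e, 0), e), pair(e, e), e), 0))   [R4 at 2.1.1.1]
2. pair(e, pair(m(pair(m(pair(pair(0, e), pair(0, 0)), e, 0), e), pair(e, e), e), 0))  →  pair(e, pair(m(pair(0, e), pair(e, e), e), 0))   [R2 at 2.1.1.1]
3. pair(e, pair(m(pair(0, e), pair(e, e), e), 0))  →  pair(e, pair(e, 0))   [R4 at 2.1]

pair(e, pair(e, 0))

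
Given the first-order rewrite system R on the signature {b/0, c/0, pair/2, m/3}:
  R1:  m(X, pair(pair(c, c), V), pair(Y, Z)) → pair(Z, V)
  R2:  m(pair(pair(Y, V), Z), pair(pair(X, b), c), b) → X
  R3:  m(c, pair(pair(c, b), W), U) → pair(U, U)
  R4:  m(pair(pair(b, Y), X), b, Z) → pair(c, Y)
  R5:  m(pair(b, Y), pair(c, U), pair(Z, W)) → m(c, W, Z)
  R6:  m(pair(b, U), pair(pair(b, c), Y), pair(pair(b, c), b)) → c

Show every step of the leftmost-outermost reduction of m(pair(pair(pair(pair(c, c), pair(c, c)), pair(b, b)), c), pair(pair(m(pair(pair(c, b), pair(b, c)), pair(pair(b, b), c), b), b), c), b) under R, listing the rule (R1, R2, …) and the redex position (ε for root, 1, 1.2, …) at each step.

b

1. m(pair(pair(pair(pair(c, c), pair(c, c)), pair(b, b)), c), pair(pair(m(pair(pair(c, b), pair(b, c)), pair(pair(b, b), c), b), b), c), b)  →  m(pair(pair(c, b), pair(b, c)), pair(pair(b, b), c), b)   [R2 at ε]
2. m(pair(pair(c, b), pair(b, c)), pair(pair(b, b), c), b)  →  b   [R2 at ε]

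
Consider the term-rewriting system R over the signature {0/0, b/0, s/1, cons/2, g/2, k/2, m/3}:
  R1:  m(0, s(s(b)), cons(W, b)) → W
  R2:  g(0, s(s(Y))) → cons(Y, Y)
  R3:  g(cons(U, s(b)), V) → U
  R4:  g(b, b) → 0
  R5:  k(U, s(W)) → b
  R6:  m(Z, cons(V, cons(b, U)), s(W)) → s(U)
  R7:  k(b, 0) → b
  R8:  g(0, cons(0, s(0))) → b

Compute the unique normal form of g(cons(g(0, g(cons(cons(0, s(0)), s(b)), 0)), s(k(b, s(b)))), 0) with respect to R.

b

1. g(cons(g(0, g(cons(cons(0, s(0)), s(b)), 0)), s(k(b, s(b)))), 0)  →  g(cons(g(0, cons(0, s(0))), s(k(b, s(b)))), 0)   [R3 at 1.1.2]
2. g(cons(g(0, cons(0, s(0))), s(k(b, s(b)))), 0)  →  g(cons(b, s(k(b, s(b)))), 0)   [R8 at 1.1]
3. g(cons(b, s(k(b, s(b)))), 0)  →  g(cons(b, s(b)), 0)   [R5 at 1.2.1]
4. g(cons(b, s(b)), 0)  →  b   [R3 at ε]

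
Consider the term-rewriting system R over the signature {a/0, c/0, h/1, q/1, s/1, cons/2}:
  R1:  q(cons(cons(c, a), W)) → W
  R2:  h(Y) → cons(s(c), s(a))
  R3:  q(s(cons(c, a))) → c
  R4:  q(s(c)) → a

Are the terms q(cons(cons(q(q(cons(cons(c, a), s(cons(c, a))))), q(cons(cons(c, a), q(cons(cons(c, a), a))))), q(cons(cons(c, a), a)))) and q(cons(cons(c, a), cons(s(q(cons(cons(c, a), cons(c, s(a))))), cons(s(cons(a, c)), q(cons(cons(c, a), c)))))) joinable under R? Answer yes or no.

no — NF(t₁) = a, NF(t₂) = cons(s(cons(c, s(a))), cons(s(cons(a, c)), c))

Reduce t₁ = q(cons(cons(q(q(cons(cons(c, a), s(cons(c, a))))), q(cons(cons(c, a), q(cons(cons(c, a), a))))), q(cons(cons(c, a), a)))):
1. q(cons(cons(q(q(cons(cons(c, a), s(cons(c, a))))), q(cons(cons(c, a), q(cons(cons(c, a), a))))), q(cons(cons(c, a), a))))  →  q(cons(cons(q(s(cons(c, a))), q(cons(cons(c, a), q(cons(cons(c, a), a))))), q(cons(cons(c, a), a))))   [R1 at 1.1.1.1]
2. q(cons(cons(q(s(cons(c, a))), q(cons(cons(c, a), q(cons(cons(c, a), a))))), q(cons(cons(c, a), a))))  →  q(cons(cons(c, q(cons(cons(c, a), q(cons(cons(c, a), a))))), q(cons(cons(c, a), a))))   [R3 at 1.1.1]
3. q(cons(cons(c, q(cons(cons(c, a), q(cons(cons(c, a), a))))), q(cons(cons(c, a), a))))  →  q(cons(cons(c, q(cons(cons(c, a), a))), q(cons(cons(c, a), a))))   [R1 at 1.1.2]
4. q(cons(cons(c, q(cons(cons(c, a), a))), q(cons(cons(c, a), a))))  →  q(cons(cons(c, a), q(cons(cons(c, a), a))))   [R1 at 1.1.2]
5. q(cons(cons(c, a), q(cons(cons(c, a), a))))  →  q(cons(cons(c, a), a))   [R1 at ε]
6. q(cons(cons(c, a), a))  →  a   [R1 at ε]

Reduce t₂ = q(cons(cons(c, a), cons(s(q(cons(cons(c, a), cons(c, s(a))))), cons(s(cons(a, c)), q(cons(cons(c, a), c)))))):
1. q(cons(cons(c, a), cons(s(q(cons(cons(c, a), cons(c, s(a))))), cons(s(cons(a, c)), q(cons(cons(c, a), c))))))  →  cons(s(q(cons(cons(c, a), cons(c, s(a))))), cons(s(cons(a, c)), q(cons(cons(c, a), c))))   [R1 at ε]
2. cons(s(q(cons(cons(c, a), cons(c, s(a))))), cons(s(cons(a, c)), q(cons(cons(c, a), c))))  →  cons(s(cons(c, s(a))), cons(s(cons(a, c)), q(cons(cons(c, a), c))))   [R1 at 1.1]
3. cons(s(cons(c, s(a))), cons(s(cons(a, c)), q(cons(cons(c, a), c))))  →  cons(s(cons(c, s(a))), cons(s(cons(a, c)), c))   [R1 at 2.2]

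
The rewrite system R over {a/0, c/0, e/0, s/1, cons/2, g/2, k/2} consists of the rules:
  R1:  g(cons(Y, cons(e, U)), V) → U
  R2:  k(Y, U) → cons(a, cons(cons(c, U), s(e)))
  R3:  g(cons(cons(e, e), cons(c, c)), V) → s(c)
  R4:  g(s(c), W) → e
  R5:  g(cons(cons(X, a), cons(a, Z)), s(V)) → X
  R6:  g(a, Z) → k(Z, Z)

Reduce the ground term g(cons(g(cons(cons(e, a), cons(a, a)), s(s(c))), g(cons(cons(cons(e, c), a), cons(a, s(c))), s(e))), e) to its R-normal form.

1. g(cons(g(cons(cons(e, a), cons(a, a)), s(s(c))), g(cons(cons(cons(e, c), a), cons(a, s(c))), s(e))), e)  →  g(cons(e, g(cons(cons(cons(e, c), a), cons(a, s(c))), s(e))), e)   [R5 at 1.1]
2. g(cons(e, g(cons(cons(cons(e, c), a), cons(a, s(c))), s(e))), e)  →  g(cons(e, cons(e, c)), e)   [R5 at 1.2]
3. g(cons(e, cons(e, c)), e)  →  c   [R1 at ε]

c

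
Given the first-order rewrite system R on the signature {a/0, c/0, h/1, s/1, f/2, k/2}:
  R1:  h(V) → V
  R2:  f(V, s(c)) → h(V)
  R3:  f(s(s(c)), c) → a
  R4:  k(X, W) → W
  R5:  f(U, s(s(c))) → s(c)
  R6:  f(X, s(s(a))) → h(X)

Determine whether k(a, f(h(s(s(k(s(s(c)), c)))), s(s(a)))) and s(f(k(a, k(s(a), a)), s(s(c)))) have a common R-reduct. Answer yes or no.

yes — NF(t₁) = s(s(c)), NF(t₂) = s(s(c))

Reduce t₁ = k(a, f(h(s(s(k(s(s(c)), c)))), s(s(a)))):
1. k(a, f(h(s(s(k(s(s(c)), c)))), s(s(a))))  →  f(h(s(s(k(s(s(c)), c)))), s(s(a)))   [R4 at ε]
2. f(h(s(s(k(s(s(c)), c)))), s(s(a)))  →  h(h(s(s(k(s(s(c)), c)))))   [R6 at ε]
3. h(h(s(s(k(s(s(c)), c)))))  →  h(s(s(k(s(s(c)), c))))   [R1 at ε]
4. h(s(s(k(s(s(c)), c))))  →  s(s(k(s(s(c)), c)))   [R1 at ε]
5. s(s(k(s(s(c)), c)))  →  s(s(c))   [R4 at 1.1]

Reduce t₂ = s(f(k(a, k(s(a), a)), s(s(c)))):
1. s(f(k(a, k(s(a), a)), s(s(c))))  →  s(s(c))   [R5 at 1]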